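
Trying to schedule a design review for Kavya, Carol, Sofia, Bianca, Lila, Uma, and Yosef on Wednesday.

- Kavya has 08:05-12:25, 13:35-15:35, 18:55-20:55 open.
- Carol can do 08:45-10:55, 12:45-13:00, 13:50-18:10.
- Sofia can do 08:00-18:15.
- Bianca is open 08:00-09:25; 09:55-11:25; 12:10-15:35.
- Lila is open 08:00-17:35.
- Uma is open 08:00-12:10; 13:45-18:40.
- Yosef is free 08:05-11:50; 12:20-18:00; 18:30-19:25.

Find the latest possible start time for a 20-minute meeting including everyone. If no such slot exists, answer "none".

Kavya ∩ Carol: 08:45-10:55, 13:50-15:35.
Kavya ∩ Carol ∩ Sofia: 08:45-10:55, 13:50-15:35.
Kavya ∩ Carol ∩ Sofia ∩ Bianca: 08:45-09:25, 09:55-10:55, 13:50-15:35.
Kavya ∩ Carol ∩ Sofia ∩ Bianca ∩ Lila: 08:45-09:25, 09:55-10:55, 13:50-15:35.
Kavya ∩ Carol ∩ Sofia ∩ Bianca ∩ Lila ∩ Uma: 08:45-09:25, 09:55-10:55, 13:50-15:35.
Kavya ∩ Carol ∩ Sofia ∩ Bianca ∩ Lila ∩ Uma ∩ Yosef: 08:45-09:25, 09:55-10:55, 13:50-15:35.
The last common window of at least 20 minutes is 13:50-15:35; a 20-minute meeting can start as late as 15:15 and still end by 15:35.

15:15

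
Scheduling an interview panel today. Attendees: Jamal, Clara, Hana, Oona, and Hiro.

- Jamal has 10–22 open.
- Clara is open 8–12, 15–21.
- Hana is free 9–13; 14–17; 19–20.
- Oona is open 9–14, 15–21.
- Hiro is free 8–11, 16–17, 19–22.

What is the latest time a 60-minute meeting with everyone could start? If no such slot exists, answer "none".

Jamal ∩ Clara: 10:00-12:00, 15:00-21:00.
Jamal ∩ Clara ∩ Hana: 10:00-12:00, 15:00-17:00, 19:00-20:00.
Jamal ∩ Clara ∩ Hana ∩ Oona: 10:00-12:00, 15:00-17:00, 19:00-20:00.
Jamal ∩ Clara ∩ Hana ∩ Oona ∩ Hiro: 10:00-11:00, 16:00-17:00, 19:00-20:00.
The last common window of at least 60 minutes is 19:00-20:00; a 60-minute meeting can start as late as 19:00 and still end by 20:00.

19:00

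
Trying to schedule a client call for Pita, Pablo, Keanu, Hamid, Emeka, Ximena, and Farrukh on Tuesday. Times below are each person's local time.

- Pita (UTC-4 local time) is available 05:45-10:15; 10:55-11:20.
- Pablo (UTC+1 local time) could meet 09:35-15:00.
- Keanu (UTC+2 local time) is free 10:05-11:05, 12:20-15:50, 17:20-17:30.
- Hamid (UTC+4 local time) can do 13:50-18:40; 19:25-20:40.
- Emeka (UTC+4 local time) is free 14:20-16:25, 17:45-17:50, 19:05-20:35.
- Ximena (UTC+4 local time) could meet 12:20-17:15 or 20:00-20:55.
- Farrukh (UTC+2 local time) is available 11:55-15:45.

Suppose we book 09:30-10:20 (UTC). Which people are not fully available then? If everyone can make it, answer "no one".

Emeka, Farrukh, Hamid, Keanu, Pita

Pita in UTC: 09:45-14:15, 14:55-15:20 (add 4h to convert from UTC-4).
Pablo in UTC: 08:35-14:00 (subtract 1h to convert from UTC+1).
Keanu in UTC: 08:05-09:05, 10:20-13:50, 15:20-15:30 (subtract 2h to convert from UTC+2).
Hamid in UTC: 09:50-14:40, 15:25-16:40 (subtract 4h to convert from UTC+4).
Emeka in UTC: 10:20-12:25, 13:45-13:50, 15:05-16:35 (subtract 4h to convert from UTC+4).
Ximena in UTC: 08:20-13:15, 16:00-16:55 (subtract 4h to convert from UTC+4).
Farrukh in UTC: 09:55-13:45 (subtract 2h to convert from UTC+2).
Pita: not fully free for 09:30-10:20. Pablo: free for 09:30-10:20. Keanu: not fully free for 09:30-10:20. Hamid: not fully free for 09:30-10:20. Emeka: not fully free for 09:30-10:20. Ximena: free for 09:30-10:20. Farrukh: not fully free for 09:30-10:20.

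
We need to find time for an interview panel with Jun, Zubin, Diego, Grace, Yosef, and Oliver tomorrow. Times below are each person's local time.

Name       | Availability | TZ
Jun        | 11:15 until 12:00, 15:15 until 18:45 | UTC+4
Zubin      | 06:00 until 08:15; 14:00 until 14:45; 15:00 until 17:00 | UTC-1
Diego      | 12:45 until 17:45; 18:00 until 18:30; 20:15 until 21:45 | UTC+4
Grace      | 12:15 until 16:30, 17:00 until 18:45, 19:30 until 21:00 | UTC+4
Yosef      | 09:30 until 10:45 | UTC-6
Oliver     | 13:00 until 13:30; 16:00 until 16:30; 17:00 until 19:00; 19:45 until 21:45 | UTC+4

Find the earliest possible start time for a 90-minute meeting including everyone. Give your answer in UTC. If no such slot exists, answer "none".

Jun in UTC: 07:15-08:00, 11:15-14:45 (subtract 4h to convert from UTC+4).
Zubin in UTC: 07:00-09:15, 15:00-15:45, 16:00-18:00 (add 1h to convert from UTC-1).
Diego in UTC: 08:45-13:45, 14:00-14:30, 16:15-17:45 (subtract 4h to convert from UTC+4).
Grace in UTC: 08:15-12:30, 13:00-14:45, 15:30-17:00 (subtract 4h to convert from UTC+4).
Yosef in UTC: 15:30-16:45 (add 6h to convert from UTC-6).
Oliver in UTC: 09:00-09:30, 12:00-12:30, 13:00-15:00, 15:45-17:45 (subtract 4h to convert from UTC+4).
Jun ∩ Zubin: 07:15-08:00.
Jun ∩ Zubin ∩ Diego: ∅.
Jun ∩ Zubin ∩ Diego ∩ Grace: ∅.
Jun ∩ Zubin ∩ Diego ∩ Grace ∩ Yosef: ∅.
Jun ∩ Zubin ∩ Diego ∩ Grace ∩ Yosef ∩ Oliver: ∅.
There is no time when everyone is free.
No common window is at least 90 minutes long.

none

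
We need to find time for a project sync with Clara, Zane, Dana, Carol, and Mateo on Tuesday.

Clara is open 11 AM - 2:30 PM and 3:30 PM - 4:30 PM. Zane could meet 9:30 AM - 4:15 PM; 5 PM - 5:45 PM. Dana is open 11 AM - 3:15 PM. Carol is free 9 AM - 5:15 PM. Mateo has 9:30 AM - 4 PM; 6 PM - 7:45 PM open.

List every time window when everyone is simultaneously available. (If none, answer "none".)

11:00-14:30

Clara ∩ Zane: 11:00-14:30, 15:30-16:15.
Clara ∩ Zane ∩ Dana: 11:00-14:30.
Clara ∩ Zane ∩ Dana ∩ Carol: 11:00-14:30.
Clara ∩ Zane ∩ Dana ∩ Carol ∩ Mateo: 11:00-14:30.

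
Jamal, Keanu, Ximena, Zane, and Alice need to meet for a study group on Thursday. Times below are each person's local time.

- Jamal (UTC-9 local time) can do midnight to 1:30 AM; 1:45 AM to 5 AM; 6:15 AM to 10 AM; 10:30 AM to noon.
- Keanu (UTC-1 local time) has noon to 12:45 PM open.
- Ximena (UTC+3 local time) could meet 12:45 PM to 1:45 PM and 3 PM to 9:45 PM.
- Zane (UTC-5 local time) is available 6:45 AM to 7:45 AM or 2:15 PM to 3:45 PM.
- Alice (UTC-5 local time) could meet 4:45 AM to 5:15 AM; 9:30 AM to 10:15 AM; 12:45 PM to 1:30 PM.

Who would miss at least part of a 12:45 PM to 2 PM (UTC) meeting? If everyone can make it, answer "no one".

Alice, Keanu, Zane

Jamal in UTC: 09:00-10:30, 10:45-14:00, 15:15-19:00, 19:30-21:00 (add 9h to convert from UTC-9).
Keanu in UTC: 13:00-13:45 (add 1h to convert from UTC-1).
Ximena in UTC: 09:45-10:45, 12:00-18:45 (subtract 3h to convert from UTC+3).
Zane in UTC: 11:45-12:45, 19:15-20:45 (add 5h to convert from UTC-5).
Alice in UTC: 09:45-10:15, 14:30-15:15, 17:45-18:30 (add 5h to convert from UTC-5).
Jamal: free for 12:45-14:00. Keanu: not fully free for 12:45-14:00. Ximena: free for 12:45-14:00. Zane: not fully free for 12:45-14:00. Alice: not fully free for 12:45-14:00.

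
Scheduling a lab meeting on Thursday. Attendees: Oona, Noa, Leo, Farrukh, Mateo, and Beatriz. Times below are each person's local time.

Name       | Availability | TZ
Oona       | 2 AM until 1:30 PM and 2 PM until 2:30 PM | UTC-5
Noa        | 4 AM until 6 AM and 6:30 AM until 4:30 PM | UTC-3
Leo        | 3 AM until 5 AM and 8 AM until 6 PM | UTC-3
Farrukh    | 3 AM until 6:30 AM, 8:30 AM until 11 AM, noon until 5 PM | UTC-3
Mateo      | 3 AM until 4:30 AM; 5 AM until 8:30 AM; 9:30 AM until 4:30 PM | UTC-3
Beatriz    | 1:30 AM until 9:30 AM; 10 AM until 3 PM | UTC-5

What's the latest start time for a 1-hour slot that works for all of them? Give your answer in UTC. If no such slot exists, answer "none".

Oona in UTC: 07:00-18:30, 19:00-19:30 (add 5h to convert from UTC-5).
Noa in UTC: 07:00-09:00, 09:30-19:30 (add 3h to convert from UTC-3).
Leo in UTC: 06:00-08:00, 11:00-21:00 (add 3h to convert from UTC-3).
Farrukh in UTC: 06:00-09:30, 11:30-14:00, 15:00-20:00 (add 3h to convert from UTC-3).
Mateo in UTC: 06:00-07:30, 08:00-11:30, 12:30-19:30 (add 3h to convert from UTC-3).
Beatriz in UTC: 06:30-14:30, 15:00-20:00 (add 5h to convert from UTC-5).
Oona ∩ Noa: 07:00-09:00, 09:30-18:30, 19:00-19:30.
Oona ∩ Noa ∩ Leo: 07:00-08:00, 11:00-18:30, 19:00-19:30.
Oona ∩ Noa ∩ Leo ∩ Farrukh: 07:00-08:00, 11:30-14:00, 15:00-18:30, 19:00-19:30.
Oona ∩ Noa ∩ Leo ∩ Farrukh ∩ Mateo: 07:00-07:30, 12:30-14:00, 15:00-18:30, 19:00-19:30.
Oona ∩ Noa ∩ Leo ∩ Farrukh ∩ Mateo ∩ Beatriz: 07:00-07:30, 12:30-14:00, 15:00-18:30, 19:00-19:30.
Those are the intersection windows.
The last common window of at least 60 minutes is 15:00-18:30; a 60-minute meeting can start as late as 17:30 and still end by 18:30.

17:30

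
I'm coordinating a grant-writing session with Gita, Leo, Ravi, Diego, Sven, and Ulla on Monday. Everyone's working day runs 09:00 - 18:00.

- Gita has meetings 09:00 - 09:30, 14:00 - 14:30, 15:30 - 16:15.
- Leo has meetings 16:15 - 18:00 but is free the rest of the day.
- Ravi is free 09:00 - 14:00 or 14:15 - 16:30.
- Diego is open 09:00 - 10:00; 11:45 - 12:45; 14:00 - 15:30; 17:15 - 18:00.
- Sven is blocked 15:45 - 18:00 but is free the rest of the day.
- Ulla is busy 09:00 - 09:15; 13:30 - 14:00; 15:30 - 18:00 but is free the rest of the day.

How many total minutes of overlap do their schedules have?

150

Gita free: 09:30-14:00, 14:30-15:30, 16:15-18:00 (invert busy blocks within the working day).
Leo free: 09:00-16:15 (invert busy blocks within the working day).
Ravi free: 09:00-14:00, 14:15-16:30.
Diego free: 09:00-10:00, 11:45-12:45, 14:00-15:30, 17:15-18:00.
Sven free: 09:00-15:45 (invert busy blocks within the working day).
Ulla free: 09:15-13:30, 14:00-15:30 (invert busy blocks within the working day).
Gita ∩ Leo: 09:30-14:00, 14:30-15:30.
Gita ∩ Leo ∩ Ravi: 09:30-14:00, 14:30-15:30.
Gita ∩ Leo ∩ Ravi ∩ Diego: 09:30-10:00, 11:45-12:45, 14:30-15:30.
Gita ∩ Leo ∩ Ravi ∩ Diego ∩ Sven: 09:30-10:00, 11:45-12:45, 14:30-15:30.
Gita ∩ Leo ∩ Ravi ∩ Diego ∩ Sven ∩ Ulla: 09:30-10:00, 11:45-12:45, 14:30-15:30.
So the common availability across everyone is 09:30-10:00, 11:45-12:45, 14:30-15:30.
Summing the common windows: 30 + 60 + 60 = 150 minutes.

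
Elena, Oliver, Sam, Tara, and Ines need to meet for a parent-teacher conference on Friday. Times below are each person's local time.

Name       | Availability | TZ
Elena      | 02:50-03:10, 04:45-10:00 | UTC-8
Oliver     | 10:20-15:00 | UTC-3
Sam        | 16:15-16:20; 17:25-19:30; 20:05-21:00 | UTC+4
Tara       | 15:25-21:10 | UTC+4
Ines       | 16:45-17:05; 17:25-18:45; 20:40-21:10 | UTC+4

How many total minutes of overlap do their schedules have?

Elena in UTC: 10:50-11:10, 12:45-18:00 (add 8h to convert from UTC-8).
Oliver in UTC: 13:20-18:00 (add 3h to convert from UTC-3).
Sam in UTC: 12:15-12:20, 13:25-15:30, 16:05-17:00 (subtract 4h to convert from UTC+4).
Tara in UTC: 11:25-17:10 (subtract 4h to convert from UTC+4).
Ines in UTC: 12:45-13:05, 13:25-14:45, 16:40-17:10 (subtract 4h to convert from UTC+4).
Elena ∩ Oliver: 13:20-18:00.
Elena ∩ Oliver ∩ Sam: 13:25-15:30, 16:05-17:00.
Elena ∩ Oliver ∩ Sam ∩ Tara: 13:25-15:30, 16:05-17:00.
Elena ∩ Oliver ∩ Sam ∩ Tara ∩ Ines: 13:25-14:45, 16:40-17:00.
Summing the common windows: 80 + 20 = 100 minutes.

100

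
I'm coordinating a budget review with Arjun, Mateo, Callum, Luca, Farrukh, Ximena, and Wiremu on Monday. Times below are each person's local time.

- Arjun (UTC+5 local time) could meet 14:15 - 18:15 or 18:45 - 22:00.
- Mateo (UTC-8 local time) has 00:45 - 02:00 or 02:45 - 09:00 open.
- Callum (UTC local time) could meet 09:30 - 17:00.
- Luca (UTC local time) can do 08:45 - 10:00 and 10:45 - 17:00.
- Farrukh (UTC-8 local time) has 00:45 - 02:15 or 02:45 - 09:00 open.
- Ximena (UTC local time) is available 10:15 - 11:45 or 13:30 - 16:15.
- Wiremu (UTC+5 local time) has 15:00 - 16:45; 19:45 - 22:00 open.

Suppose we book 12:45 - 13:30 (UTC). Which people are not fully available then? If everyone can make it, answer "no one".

Arjun in UTC: 09:15-13:15, 13:45-17:00 (subtract 5h to convert from UTC+5).
Mateo in UTC: 08:45-10:00, 10:45-17:00 (add 8h to convert from UTC-8).
Callum in UTC: 09:30-17:00.
Luca in UTC: 08:45-10:00, 10:45-17:00.
Farrukh in UTC: 08:45-10:15, 10:45-17:00 (add 8h to convert from UTC-8).
Ximena in UTC: 10:15-11:45, 13:30-16:15.
Wiremu in UTC: 10:00-11:45, 14:45-17:00 (subtract 5h to convert from UTC+5).
Arjun: not fully free for 12:45-13:30. Mateo: free for 12:45-13:30. Callum: free for 12:45-13:30. Luca: free for 12:45-13:30. Farrukh: free for 12:45-13:30. Ximena: not fully free for 12:45-13:30. Wiremu: not fully free for 12:45-13:30.

Arjun, Wiremu, Ximena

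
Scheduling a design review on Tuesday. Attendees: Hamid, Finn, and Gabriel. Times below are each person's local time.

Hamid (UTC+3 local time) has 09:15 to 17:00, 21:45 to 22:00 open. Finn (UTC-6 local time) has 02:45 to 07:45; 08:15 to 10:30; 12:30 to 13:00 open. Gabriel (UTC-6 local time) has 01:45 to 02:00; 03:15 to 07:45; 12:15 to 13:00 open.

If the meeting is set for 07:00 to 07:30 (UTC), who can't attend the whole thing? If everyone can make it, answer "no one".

Hamid in UTC: 06:15-14:00, 18:45-19:00 (subtract 3h to convert from UTC+3).
Finn in UTC: 08:45-13:45, 14:15-16:30, 18:30-19:00 (add 6h to convert from UTC-6).
Gabriel in UTC: 07:45-08:00, 09:15-13:45, 18:15-19:00 (add 6h to convert from UTC-6).
Hamid: free for 07:00-07:30. Finn: not fully free for 07:00-07:30. Gabriel: not fully free for 07:00-07:30.

Finn, Gabriel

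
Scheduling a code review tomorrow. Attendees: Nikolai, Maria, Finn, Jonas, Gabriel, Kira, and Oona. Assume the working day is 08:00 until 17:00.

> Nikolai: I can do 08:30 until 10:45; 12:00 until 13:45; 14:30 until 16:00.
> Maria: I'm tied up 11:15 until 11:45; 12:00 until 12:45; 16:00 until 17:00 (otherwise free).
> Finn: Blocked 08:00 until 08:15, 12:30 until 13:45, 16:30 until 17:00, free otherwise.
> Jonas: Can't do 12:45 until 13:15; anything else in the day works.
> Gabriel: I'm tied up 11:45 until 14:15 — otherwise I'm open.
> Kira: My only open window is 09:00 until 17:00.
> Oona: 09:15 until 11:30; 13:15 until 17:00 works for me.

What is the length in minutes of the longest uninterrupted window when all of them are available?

90

Nikolai free: 08:30-10:45, 12:00-13:45, 14:30-16:00.
Maria free: 08:00-11:15, 11:45-12:00, 12:45-16:00 (invert busy blocks within the working day).
Finn free: 08:15-12:30, 13:45-16:30 (invert busy blocks within the working day).
Jonas free: 08:00-12:45, 13:15-17:00 (invert busy blocks within the working day).
Gabriel free: 08:00-11:45, 14:15-17:00 (invert busy blocks within the working day).
Kira free: 09:00-17:00.
Oona free: 09:15-11:30, 13:15-17:00.
Nikolai ∩ Maria: 08:30-10:45, 12:45-13:45, 14:30-16:00.
Nikolai ∩ Maria ∩ Finn: 08:30-10:45, 14:30-16:00.
Nikolai ∩ Maria ∩ Finn ∩ Jonas: 08:30-10:45, 14:30-16:00.
Nikolai ∩ Maria ∩ Finn ∩ Jonas ∩ Gabriel: 08:30-10:45, 14:30-16:00.
Nikolai ∩ Maria ∩ Finn ∩ Jonas ∩ Gabriel ∩ Kira: 09:00-10:45, 14:30-16:00.
Nikolai ∩ Maria ∩ Finn ∩ Jonas ∩ Gabriel ∩ Kira ∩ Oona: 09:15-10:45, 14:30-16:00.
So the common availability across everyone is 09:15-10:45, 14:30-16:00.
The longest is 09:15-10:45 at 90 minutes.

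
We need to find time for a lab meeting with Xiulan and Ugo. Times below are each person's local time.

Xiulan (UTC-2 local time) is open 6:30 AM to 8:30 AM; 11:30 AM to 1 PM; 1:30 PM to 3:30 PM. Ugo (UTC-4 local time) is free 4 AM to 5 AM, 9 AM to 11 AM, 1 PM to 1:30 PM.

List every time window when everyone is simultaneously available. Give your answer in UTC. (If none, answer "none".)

08:30-09:00, 13:30-15:00, 17:00-17:30

Xiulan in UTC: 08:30-10:30, 13:30-15:00, 15:30-17:30 (add 2h to convert from UTC-2).
Ugo in UTC: 08:00-09:00, 13:00-15:00, 17:00-17:30 (add 4h to convert from UTC-4).
Xiulan ∩ Ugo: 08:30-09:00, 13:30-15:00, 17:00-17:30.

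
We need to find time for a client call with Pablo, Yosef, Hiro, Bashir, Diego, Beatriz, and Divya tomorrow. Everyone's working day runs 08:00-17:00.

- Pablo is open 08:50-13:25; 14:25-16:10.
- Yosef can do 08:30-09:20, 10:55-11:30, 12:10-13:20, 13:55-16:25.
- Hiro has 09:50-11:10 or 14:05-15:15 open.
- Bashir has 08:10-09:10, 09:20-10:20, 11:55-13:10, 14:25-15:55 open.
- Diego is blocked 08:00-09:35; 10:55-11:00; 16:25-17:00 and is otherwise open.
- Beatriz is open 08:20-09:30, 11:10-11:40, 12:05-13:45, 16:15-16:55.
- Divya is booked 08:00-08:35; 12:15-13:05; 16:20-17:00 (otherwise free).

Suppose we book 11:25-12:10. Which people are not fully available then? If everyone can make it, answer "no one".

Pablo free: 08:50-13:25, 14:25-16:10.
Yosef free: 08:30-09:20, 10:55-11:30, 12:10-13:20, 13:55-16:25.
Hiro free: 09:50-11:10, 14:05-15:15.
Bashir free: 08:10-09:10, 09:20-10:20, 11:55-13:10, 14:25-15:55.
Diego free: 09:35-10:55, 11:00-16:25 (invert busy blocks within the working day).
Beatriz free: 08:20-09:30, 11:10-11:40, 12:05-13:45, 16:15-16:55.
Divya free: 08:35-12:15, 13:05-16:20 (invert busy blocks within the working day).
Pablo: free for 11:25-12:10. Yosef: not fully free for 11:25-12:10. Hiro: not fully free for 11:25-12:10. Bashir: not fully free for 11:25-12:10. Diego: free for 11:25-12:10. Beatriz: not fully free for 11:25-12:10. Divya: free for 11:25-12:10.

Bashir, Beatriz, Hiro, Yosef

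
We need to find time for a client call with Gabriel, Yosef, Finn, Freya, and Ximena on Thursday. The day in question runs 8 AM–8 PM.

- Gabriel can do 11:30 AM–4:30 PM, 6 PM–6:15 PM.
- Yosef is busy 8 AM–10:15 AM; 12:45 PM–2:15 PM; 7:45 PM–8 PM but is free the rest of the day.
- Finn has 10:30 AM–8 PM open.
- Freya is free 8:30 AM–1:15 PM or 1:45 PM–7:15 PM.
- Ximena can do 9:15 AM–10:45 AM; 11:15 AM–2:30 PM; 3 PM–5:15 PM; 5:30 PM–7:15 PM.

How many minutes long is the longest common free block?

Gabriel free: 11:30-16:30, 18:00-18:15.
Yosef free: 10:15-12:45, 14:15-19:45 (invert busy blocks within the working day).
Finn free: 10:30-20:00.
Freya free: 08:30-13:15, 13:45-19:15.
Ximena free: 09:15-10:45, 11:15-14:30, 15:00-17:15, 17:30-19:15.
Gabriel ∩ Yosef: 11:30-12:45, 14:15-16:30, 18:00-18:15.
Gabriel ∩ Yosef ∩ Finn: 11:30-12:45, 14:15-16:30, 18:00-18:15.
Gabriel ∩ Yosef ∩ Finn ∩ Freya: 11:30-12:45, 14:15-16:30, 18:00-18:15.
Gabriel ∩ Yosef ∩ Finn ∩ Freya ∩ Ximena: 11:30-12:45, 14:15-14:30, 15:00-16:30, 18:00-18:15.
So the common availability across everyone is 11:30-12:45, 14:15-14:30, 15:00-16:30, 18:00-18:15.
The longest is 15:00-16:30 at 90 minutes.

90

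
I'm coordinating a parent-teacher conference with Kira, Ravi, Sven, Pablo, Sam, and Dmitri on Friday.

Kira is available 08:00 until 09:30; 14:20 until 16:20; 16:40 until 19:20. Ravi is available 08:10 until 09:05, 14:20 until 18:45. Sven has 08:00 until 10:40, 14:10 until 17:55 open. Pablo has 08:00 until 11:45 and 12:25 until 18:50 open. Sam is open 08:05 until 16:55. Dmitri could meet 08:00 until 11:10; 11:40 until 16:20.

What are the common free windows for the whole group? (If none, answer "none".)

08:10-09:05, 14:20-16:20

Kira ∩ Ravi: 08:10-09:05, 14:20-16:20, 16:40-18:45.
Kira ∩ Ravi ∩ Sven: 08:10-09:05, 14:20-16:20, 16:40-17:55.
Kira ∩ Ravi ∩ Sven ∩ Pablo: 08:10-09:05, 14:20-16:20, 16:40-17:55.
Kira ∩ Ravi ∩ Sven ∩ Pablo ∩ Sam: 08:10-09:05, 14:20-16:20, 16:40-16:55.
Kira ∩ Ravi ∩ Sven ∩ Pablo ∩ Sam ∩ Dmitri: 08:10-09:05, 14:20-16:20.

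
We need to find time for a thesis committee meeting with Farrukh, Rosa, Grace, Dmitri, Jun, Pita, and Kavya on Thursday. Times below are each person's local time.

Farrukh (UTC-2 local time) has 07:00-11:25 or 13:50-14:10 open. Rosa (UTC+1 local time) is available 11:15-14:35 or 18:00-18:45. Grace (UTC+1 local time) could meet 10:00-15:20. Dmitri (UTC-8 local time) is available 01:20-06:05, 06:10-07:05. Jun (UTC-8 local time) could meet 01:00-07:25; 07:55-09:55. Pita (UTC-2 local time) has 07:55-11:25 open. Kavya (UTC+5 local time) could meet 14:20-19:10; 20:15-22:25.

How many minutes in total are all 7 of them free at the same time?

190

Farrukh in UTC: 09:00-13:25, 15:50-16:10 (add 2h to convert from UTC-2).
Rosa in UTC: 10:15-13:35, 17:00-17:45 (subtract 1h to convert from UTC+1).
Grace in UTC: 09:00-14:20 (subtract 1h to convert from UTC+1).
Dmitri in UTC: 09:20-14:05, 14:10-15:05 (add 8h to convert from UTC-8).
Jun in UTC: 09:00-15:25, 15:55-17:55 (add 8h to convert from UTC-8).
Pita in UTC: 09:55-13:25 (add 2h to convert from UTC-2).
Kavya in UTC: 09:20-14:10, 15:15-17:25 (subtract 5h to convert from UTC+5).
Farrukh ∩ Rosa: 10:15-13:25.
Farrukh ∩ Rosa ∩ Grace: 10:15-13:25.
Farrukh ∩ Rosa ∩ Grace ∩ Dmitri: 10:15-13:25.
Farrukh ∩ Rosa ∩ Grace ∩ Dmitri ∩ Jun: 10:15-13:25.
Farrukh ∩ Rosa ∩ Grace ∩ Dmitri ∩ Jun ∩ Pita: 10:15-13:25.
Farrukh ∩ Rosa ∩ Grace ∩ Dmitri ∩ Jun ∩ Pita ∩ Kavya: 10:15-13:25.
That's a single block of 190 minutes.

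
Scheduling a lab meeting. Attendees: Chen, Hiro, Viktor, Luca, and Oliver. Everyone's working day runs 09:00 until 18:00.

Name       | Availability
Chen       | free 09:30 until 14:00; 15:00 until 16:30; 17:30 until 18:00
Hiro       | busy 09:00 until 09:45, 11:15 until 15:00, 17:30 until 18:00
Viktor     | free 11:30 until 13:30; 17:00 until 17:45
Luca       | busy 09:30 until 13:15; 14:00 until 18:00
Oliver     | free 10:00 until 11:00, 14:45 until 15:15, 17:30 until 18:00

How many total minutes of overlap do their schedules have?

Chen free: 09:30-14:00, 15:00-16:30, 17:30-18:00.
Hiro free: 09:45-11:15, 15:00-17:30 (invert busy blocks within the working day).
Viktor free: 11:30-13:30, 17:00-17:45.
Luca free: 09:00-09:30, 13:15-14:00 (invert busy blocks within the working day).
Oliver free: 10:00-11:00, 14:45-15:15, 17:30-18:00.
Chen ∩ Hiro: 09:45-11:15, 15:00-16:30.
Chen ∩ Hiro ∩ Viktor: ∅.
Chen ∩ Hiro ∩ Viktor ∩ Luca: ∅.
Chen ∩ Hiro ∩ Viktor ∩ Luca ∩ Oliver: ∅.
There is no time when everyone is free.
There is no common window, so the total is 0 minutes.

0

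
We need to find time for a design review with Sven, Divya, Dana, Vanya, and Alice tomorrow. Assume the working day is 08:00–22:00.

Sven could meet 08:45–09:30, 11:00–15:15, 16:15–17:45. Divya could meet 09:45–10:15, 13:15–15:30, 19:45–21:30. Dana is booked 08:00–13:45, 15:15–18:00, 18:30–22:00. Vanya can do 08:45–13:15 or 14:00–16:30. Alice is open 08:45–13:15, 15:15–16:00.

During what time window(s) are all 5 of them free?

Sven free: 08:45-09:30, 11:00-15:15, 16:15-17:45.
Divya free: 09:45-10:15, 13:15-15:30, 19:45-21:30.
Dana free: 13:45-15:15, 18:00-18:30 (invert busy blocks within the working day).
Vanya free: 08:45-13:15, 14:00-16:30.
Alice free: 08:45-13:15, 15:15-16:00.
Sven ∩ Divya: 13:15-15:15.
Sven ∩ Divya ∩ Dana: 13:45-15:15.
Sven ∩ Divya ∩ Dana ∩ Vanya: 14:00-15:15.
Sven ∩ Divya ∩ Dana ∩ Vanya ∩ Alice: ∅.
There is no time when everyone is free.

none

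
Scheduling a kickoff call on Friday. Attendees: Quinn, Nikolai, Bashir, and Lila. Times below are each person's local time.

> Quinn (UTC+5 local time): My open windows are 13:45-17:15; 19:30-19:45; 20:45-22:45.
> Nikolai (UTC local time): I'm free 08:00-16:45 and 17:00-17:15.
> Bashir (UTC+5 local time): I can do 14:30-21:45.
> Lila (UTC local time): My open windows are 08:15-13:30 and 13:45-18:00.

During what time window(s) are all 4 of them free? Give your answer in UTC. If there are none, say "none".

09:30-12:15, 14:30-14:45, 15:45-16:45

Quinn in UTC: 08:45-12:15, 14:30-14:45, 15:45-17:45 (subtract 5h to convert from UTC+5).
Nikolai in UTC: 08:00-16:45, 17:00-17:15.
Bashir in UTC: 09:30-16:45 (subtract 5h to convert from UTC+5).
Lila in UTC: 08:15-13:30, 13:45-18:00.
Quinn ∩ Nikolai: 08:45-12:15, 14:30-14:45, 15:45-16:45, 17:00-17:15.
Quinn ∩ Nikolai ∩ Bashir: 09:30-12:15, 14:30-14:45, 15:45-16:45.
Quinn ∩ Nikolai ∩ Bashir ∩ Lila: 09:30-12:15, 14:30-14:45, 15:45-16:45.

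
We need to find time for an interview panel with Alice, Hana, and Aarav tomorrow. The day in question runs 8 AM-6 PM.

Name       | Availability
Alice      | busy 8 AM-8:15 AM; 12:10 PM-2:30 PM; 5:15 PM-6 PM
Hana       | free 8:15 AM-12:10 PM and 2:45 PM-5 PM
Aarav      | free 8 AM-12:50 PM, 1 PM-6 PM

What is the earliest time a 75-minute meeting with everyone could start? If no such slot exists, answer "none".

08:15

Alice free: 08:15-12:10, 14:30-17:15 (invert busy blocks within the working day).
Hana free: 08:15-12:10, 14:45-17:00.
Aarav free: 08:00-12:50, 13:00-18:00.
Alice ∩ Hana: 08:15-12:10, 14:45-17:00.
Alice ∩ Hana ∩ Aarav: 08:15-12:10, 14:45-17:00.
Those are the intersection windows.
The first common window of at least 75 minutes is 08:15-12:10, so the earliest start is 08:15.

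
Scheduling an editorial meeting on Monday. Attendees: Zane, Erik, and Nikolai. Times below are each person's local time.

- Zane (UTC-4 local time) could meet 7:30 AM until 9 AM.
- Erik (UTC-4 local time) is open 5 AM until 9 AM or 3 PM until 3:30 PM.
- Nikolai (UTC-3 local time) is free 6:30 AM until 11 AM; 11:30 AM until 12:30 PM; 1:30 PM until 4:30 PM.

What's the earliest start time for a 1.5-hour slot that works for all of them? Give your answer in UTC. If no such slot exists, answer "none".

Zane in UTC: 11:30-13:00 (add 4h to convert from UTC-4).
Erik in UTC: 09:00-13:00, 19:00-19:30 (add 4h to convert from UTC-4).
Nikolai in UTC: 09:30-14:00, 14:30-15:30, 16:30-19:30 (add 3h to convert from UTC-3).
Zane ∩ Erik: 11:30-13:00.
Zane ∩ Erik ∩ Nikolai: 11:30-13:00.
The first common window of at least 90 minutes is 11:30-13:00, so the earliest start is 11:30.

11:30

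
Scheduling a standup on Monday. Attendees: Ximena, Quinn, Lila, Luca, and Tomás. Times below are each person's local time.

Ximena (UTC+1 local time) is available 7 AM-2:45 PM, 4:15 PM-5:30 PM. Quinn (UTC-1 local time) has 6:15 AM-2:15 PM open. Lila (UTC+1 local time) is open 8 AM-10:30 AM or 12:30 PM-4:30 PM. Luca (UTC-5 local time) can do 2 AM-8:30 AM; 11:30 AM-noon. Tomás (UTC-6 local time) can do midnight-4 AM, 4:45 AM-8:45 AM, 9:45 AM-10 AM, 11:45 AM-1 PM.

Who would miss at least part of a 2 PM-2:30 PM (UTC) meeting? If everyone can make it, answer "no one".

Luca, Ximena

Ximena in UTC: 06:00-13:45, 15:15-16:30 (subtract 1h to convert from UTC+1).
Quinn in UTC: 07:15-15:15 (add 1h to convert from UTC-1).
Lila in UTC: 07:00-09:30, 11:30-15:30 (subtract 1h to convert from UTC+1).
Luca in UTC: 07:00-13:30, 16:30-17:00 (add 5h to convert from UTC-5).
Tomás in UTC: 06:00-10:00, 10:45-14:45, 15:45-16:00, 17:45-19:00 (add 6h to convert from UTC-6).
Ximena: not fully free for 14:00-14:30. Quinn: free for 14:00-14:30. Lila: free for 14:00-14:30. Luca: not fully free for 14:00-14:30. Tomás: free for 14:00-14:30.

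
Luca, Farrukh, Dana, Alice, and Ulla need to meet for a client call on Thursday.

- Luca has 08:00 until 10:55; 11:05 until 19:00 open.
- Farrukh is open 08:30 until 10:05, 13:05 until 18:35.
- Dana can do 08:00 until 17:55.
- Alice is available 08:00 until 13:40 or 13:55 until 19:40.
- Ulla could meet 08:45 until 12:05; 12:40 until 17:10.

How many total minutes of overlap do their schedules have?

Luca ∩ Farrukh: 08:30-10:05, 13:05-18:35.
Luca ∩ Farrukh ∩ Dana: 08:30-10:05, 13:05-17:55.
Luca ∩ Farrukh ∩ Dana ∩ Alice: 08:30-10:05, 13:05-13:40, 13:55-17:55.
Luca ∩ Farrukh ∩ Dana ∩ Alice ∩ Ulla: 08:45-10:05, 13:05-13:40, 13:55-17:10.
Summing the common windows: 80 + 35 + 195 = 310 minutes.

310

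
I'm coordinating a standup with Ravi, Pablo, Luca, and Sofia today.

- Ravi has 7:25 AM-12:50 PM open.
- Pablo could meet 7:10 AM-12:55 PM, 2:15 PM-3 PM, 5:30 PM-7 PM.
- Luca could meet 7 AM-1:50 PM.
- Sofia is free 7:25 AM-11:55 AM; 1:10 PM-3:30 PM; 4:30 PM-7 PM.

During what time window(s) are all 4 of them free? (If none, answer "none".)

07:25-11:55

Ravi ∩ Pablo: 07:25-12:50.
Ravi ∩ Pablo ∩ Luca: 07:25-12:50.
Ravi ∩ Pablo ∩ Luca ∩ Sofia: 07:25-11:55.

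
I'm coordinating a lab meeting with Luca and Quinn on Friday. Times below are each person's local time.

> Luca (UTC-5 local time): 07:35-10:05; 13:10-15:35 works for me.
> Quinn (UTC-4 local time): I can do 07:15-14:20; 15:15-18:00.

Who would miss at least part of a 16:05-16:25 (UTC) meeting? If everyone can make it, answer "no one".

Luca

Luca in UTC: 12:35-15:05, 18:10-20:35 (add 5h to convert from UTC-5).
Quinn in UTC: 11:15-18:20, 19:15-22:00 (add 4h to convert from UTC-4).
Luca: not fully free for 16:05-16:25. Quinn: free for 16:05-16:25.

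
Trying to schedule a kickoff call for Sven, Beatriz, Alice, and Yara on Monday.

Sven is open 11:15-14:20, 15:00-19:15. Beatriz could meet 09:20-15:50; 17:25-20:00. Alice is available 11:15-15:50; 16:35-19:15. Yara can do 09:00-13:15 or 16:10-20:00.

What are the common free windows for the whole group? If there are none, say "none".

11:15-13:15, 17:25-19:15

Sven ∩ Beatriz: 11:15-14:20, 15:00-15:50, 17:25-19:15.
Sven ∩ Beatriz ∩ Alice: 11:15-14:20, 15:00-15:50, 17:25-19:15.
Sven ∩ Beatriz ∩ Alice ∩ Yara: 11:15-13:15, 17:25-19:15.
So the common availability across everyone is 11:15-13:15, 17:25-19:15.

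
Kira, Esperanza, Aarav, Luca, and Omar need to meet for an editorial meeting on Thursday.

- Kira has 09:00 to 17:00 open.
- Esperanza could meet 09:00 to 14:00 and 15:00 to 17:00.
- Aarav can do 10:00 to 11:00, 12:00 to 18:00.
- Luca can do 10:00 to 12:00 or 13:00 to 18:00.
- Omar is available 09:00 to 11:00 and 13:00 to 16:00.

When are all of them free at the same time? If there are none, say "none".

Kira ∩ Esperanza: 09:00-14:00, 15:00-17:00.
Kira ∩ Esperanza ∩ Aarav: 10:00-11:00, 12:00-14:00, 15:00-17:00.
Kira ∩ Esperanza ∩ Aarav ∩ Luca: 10:00-11:00, 13:00-14:00, 15:00-17:00.
Kira ∩ Esperanza ∩ Aarav ∩ Luca ∩ Omar: 10:00-11:00, 13:00-14:00, 15:00-16:00.
Those are the intersection windows.

10:00-11:00, 13:00-14:00, 15:00-16:00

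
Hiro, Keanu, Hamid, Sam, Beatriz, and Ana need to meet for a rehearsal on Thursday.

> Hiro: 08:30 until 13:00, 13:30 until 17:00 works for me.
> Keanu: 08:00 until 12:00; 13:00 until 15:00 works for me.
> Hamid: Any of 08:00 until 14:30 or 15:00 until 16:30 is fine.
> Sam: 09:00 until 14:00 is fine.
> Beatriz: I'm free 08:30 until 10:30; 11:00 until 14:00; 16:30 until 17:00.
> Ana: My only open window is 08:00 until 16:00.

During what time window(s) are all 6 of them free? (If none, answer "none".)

Hiro ∩ Keanu: 08:30-12:00, 13:30-15:00.
Hiro ∩ Keanu ∩ Hamid: 08:30-12:00, 13:30-14:30.
Hiro ∩ Keanu ∩ Hamid ∩ Sam: 09:00-12:00, 13:30-14:00.
Hiro ∩ Keanu ∩ Hamid ∩ Sam ∩ Beatriz: 09:00-10:30, 11:00-12:00, 13:30-14:00.
Hiro ∩ Keanu ∩ Hamid ∩ Sam ∩ Beatriz ∩ Ana: 09:00-10:30, 11:00-12:00, 13:30-14:00.
Those are the intersection windows.

09:00-10:30, 11:00-12:00, 13:30-14:00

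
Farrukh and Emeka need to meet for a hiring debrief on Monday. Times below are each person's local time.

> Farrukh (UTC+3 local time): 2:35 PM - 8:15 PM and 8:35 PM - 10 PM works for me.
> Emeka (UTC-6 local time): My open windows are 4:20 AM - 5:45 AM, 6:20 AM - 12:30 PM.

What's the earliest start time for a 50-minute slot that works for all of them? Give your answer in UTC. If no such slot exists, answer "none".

Farrukh in UTC: 11:35-17:15, 17:35-19:00 (subtract 3h to convert from UTC+3).
Emeka in UTC: 10:20-11:45, 12:20-18:30 (add 6h to convert from UTC-6).
Farrukh ∩ Emeka: 11:35-11:45, 12:20-17:15, 17:35-18:30.
The first common window of at least 50 minutes is 12:20-17:15, so the earliest start is 12:20.

12:20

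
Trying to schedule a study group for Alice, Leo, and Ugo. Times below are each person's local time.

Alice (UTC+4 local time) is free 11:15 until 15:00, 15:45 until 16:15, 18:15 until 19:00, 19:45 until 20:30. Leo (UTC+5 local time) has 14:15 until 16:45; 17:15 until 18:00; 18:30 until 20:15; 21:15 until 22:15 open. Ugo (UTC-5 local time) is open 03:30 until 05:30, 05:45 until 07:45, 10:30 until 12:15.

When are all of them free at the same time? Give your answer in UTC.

09:15-10:30, 10:45-11:00, 16:15-16:30

Alice in UTC: 07:15-11:00, 11:45-12:15, 14:15-15:00, 15:45-16:30 (subtract 4h to convert from UTC+4).
Leo in UTC: 09:15-11:45, 12:15-13:00, 13:30-15:15, 16:15-17:15 (subtract 5h to convert from UTC+5).
Ugo in UTC: 08:30-10:30, 10:45-12:45, 15:30-17:15 (add 5h to convert from UTC-5).
Alice ∩ Leo: 09:15-11:00, 14:15-15:00, 16:15-16:30.
Alice ∩ Leo ∩ Ugo: 09:15-10:30, 10:45-11:00, 16:15-16:30.
Those are the intersection windows.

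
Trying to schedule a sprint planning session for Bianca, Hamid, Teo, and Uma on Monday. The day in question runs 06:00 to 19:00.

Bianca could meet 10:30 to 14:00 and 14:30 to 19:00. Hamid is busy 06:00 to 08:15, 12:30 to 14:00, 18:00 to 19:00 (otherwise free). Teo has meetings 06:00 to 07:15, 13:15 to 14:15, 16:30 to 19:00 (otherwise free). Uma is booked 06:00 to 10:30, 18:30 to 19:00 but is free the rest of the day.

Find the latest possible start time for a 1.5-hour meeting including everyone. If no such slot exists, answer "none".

Bianca free: 10:30-14:00, 14:30-19:00.
Hamid free: 08:15-12:30, 14:00-18:00 (invert busy blocks within the working day).
Teo free: 07:15-13:15, 14:15-16:30 (invert busy blocks within the working day).
Uma free: 10:30-18:30 (invert busy blocks within the working day).
Bianca ∩ Hamid: 10:30-12:30, 14:30-18:00.
Bianca ∩ Hamid ∩ Teo: 10:30-12:30, 14:30-16:30.
Bianca ∩ Hamid ∩ Teo ∩ Uma: 10:30-12:30, 14:30-16:30.
Those are the intersection windows.
The last common window of at least 90 minutes is 14:30-16:30; a 90-minute meeting can start as late as 15:00 and still end by 16:30.

15:00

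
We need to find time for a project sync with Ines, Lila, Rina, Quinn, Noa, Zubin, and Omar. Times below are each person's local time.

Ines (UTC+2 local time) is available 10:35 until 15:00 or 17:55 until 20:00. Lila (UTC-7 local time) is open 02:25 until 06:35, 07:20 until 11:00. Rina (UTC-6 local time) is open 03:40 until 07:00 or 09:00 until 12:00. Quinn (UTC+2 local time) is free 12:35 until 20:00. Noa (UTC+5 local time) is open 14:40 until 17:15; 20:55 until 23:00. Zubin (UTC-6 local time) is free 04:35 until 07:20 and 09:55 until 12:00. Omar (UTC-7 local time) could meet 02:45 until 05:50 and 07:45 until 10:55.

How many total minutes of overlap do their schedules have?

220

Ines in UTC: 08:35-13:00, 15:55-18:00 (subtract 2h to convert from UTC+2).
Lila in UTC: 09:25-13:35, 14:20-18:00 (add 7h to convert from UTC-7).
Rina in UTC: 09:40-13:00, 15:00-18:00 (add 6h to convert from UTC-6).
Quinn in UTC: 10:35-18:00 (subtract 2h to convert from UTC+2).
Noa in UTC: 09:40-12:15, 15:55-18:00 (subtract 5h to convert from UTC+5).
Zubin in UTC: 10:35-13:20, 15:55-18:00 (add 6h to convert from UTC-6).
Omar in UTC: 09:45-12:50, 14:45-17:55 (add 7h to convert from UTC-7).
Ines ∩ Lila: 09:25-13:00, 15:55-18:00.
Ines ∩ Lila ∩ Rina: 09:40-13:00, 15:55-18:00.
Ines ∩ Lila ∩ Rina ∩ Quinn: 10:35-13:00, 15:55-18:00.
Ines ∩ Lila ∩ Rina ∩ Quinn ∩ Noa: 10:35-12:15, 15:55-18:00.
Ines ∩ Lila ∩ Rina ∩ Quinn ∩ Noa ∩ Zubin: 10:35-12:15, 15:55-18:00.
Ines ∩ Lila ∩ Rina ∩ Quinn ∩ Noa ∩ Zubin ∩ Omar: 10:35-12:15, 15:55-17:55.
Summing the common windows: 100 + 120 = 220 minutes.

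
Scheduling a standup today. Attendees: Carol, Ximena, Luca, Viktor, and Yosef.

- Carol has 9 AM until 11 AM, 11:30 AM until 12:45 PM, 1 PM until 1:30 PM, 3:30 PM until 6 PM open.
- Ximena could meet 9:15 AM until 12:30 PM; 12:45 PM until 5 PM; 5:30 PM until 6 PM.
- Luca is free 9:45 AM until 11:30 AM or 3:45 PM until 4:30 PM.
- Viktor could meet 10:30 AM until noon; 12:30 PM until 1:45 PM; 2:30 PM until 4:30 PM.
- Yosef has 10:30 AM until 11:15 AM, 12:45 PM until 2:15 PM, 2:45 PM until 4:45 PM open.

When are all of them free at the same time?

Carol ∩ Ximena: 09:15-11:00, 11:30-12:30, 13:00-13:30, 15:30-17:00, 17:30-18:00.
Carol ∩ Ximena ∩ Luca: 09:45-11:00, 15:45-16:30.
Carol ∩ Ximena ∩ Luca ∩ Viktor: 10:30-11:00, 15:45-16:30.
Carol ∩ Ximena ∩ Luca ∩ Viktor ∩ Yosef: 10:30-11:00, 15:45-16:30.
Those are the intersection windows.

10:30-11:00, 15:45-16:30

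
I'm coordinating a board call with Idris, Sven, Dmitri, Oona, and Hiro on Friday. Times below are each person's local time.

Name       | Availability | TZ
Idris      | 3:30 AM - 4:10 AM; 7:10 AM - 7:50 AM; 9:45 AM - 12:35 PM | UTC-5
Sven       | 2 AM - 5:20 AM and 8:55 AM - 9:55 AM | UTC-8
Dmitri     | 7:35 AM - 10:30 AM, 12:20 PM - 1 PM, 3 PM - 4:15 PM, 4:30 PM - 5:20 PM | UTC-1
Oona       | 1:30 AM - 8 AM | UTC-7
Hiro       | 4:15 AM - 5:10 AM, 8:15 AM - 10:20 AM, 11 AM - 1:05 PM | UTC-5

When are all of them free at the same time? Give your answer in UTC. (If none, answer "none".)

none

Idris in UTC: 08:30-09:10, 12:10-12:50, 14:45-17:35 (add 5h to convert from UTC-5).
Sven in UTC: 10:00-13:20, 16:55-17:55 (add 8h to convert from UTC-8).
Dmitri in UTC: 08:35-11:30, 13:20-14:00, 16:00-17:15, 17:30-18:20 (add 1h to convert from UTC-1).
Oona in UTC: 08:30-15:00 (add 7h to convert from UTC-7).
Hiro in UTC: 09:15-10:10, 13:15-15:20, 16:00-18:05 (add 5h to convert from UTC-5).
Idris ∩ Sven: 12:10-12:50, 16:55-17:35.
Idris ∩ Sven ∩ Dmitri: 16:55-17:15, 17:30-17:35.
Idris ∩ Sven ∩ Dmitri ∩ Oona: ∅.
Idris ∩ Sven ∩ Dmitri ∩ Oona ∩ Hiro: ∅.
There is no time when everyone is free.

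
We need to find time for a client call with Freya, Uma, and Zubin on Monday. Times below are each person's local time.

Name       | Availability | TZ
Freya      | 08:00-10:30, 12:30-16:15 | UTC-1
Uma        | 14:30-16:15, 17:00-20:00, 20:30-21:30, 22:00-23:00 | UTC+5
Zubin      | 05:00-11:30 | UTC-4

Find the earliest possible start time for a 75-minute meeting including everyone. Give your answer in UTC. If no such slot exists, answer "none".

09:30

Freya in UTC: 09:00-11:30, 13:30-17:15 (add 1h to convert from UTC-1).
Uma in UTC: 09:30-11:15, 12:00-15:00, 15:30-16:30, 17:00-18:00 (subtract 5h to convert from UTC+5).
Zubin in UTC: 09:00-15:30 (add 4h to convert from UTC-4).
Freya ∩ Uma: 09:30-11:15, 13:30-15:00, 15:30-16:30, 17:00-17:15.
Freya ∩ Uma ∩ Zubin: 09:30-11:15, 13:30-15:00.
The first common window of at least 75 minutes is 09:30-11:15, so the earliest start is 09:30.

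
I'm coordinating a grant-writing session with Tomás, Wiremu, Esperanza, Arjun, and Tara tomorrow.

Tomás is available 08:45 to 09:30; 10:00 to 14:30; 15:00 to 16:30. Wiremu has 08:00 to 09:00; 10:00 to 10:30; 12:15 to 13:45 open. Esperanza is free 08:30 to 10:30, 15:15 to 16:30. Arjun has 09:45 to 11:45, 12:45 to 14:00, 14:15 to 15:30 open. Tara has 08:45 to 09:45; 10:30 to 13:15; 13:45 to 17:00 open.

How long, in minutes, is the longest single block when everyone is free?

0

Tomás ∩ Wiremu: 08:45-09:00, 10:00-10:30, 12:15-13:45.
Tomás ∩ Wiremu ∩ Esperanza: 08:45-09:00, 10:00-10:30.
Tomás ∩ Wiremu ∩ Esperanza ∩ Arjun: 10:00-10:30.
Tomás ∩ Wiremu ∩ Esperanza ∩ Arjun ∩ Tara: ∅.
There is no time when everyone is free.
No common window exists, so the longest block is 0 minutes.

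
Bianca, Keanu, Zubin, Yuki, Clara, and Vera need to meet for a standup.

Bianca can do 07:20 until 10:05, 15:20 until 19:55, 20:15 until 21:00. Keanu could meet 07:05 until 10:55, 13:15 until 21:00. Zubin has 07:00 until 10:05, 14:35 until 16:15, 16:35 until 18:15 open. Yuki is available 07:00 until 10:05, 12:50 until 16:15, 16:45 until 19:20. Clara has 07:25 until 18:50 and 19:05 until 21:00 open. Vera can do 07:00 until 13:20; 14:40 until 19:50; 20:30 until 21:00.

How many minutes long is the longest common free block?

Bianca ∩ Keanu: 07:20-10:05, 15:20-19:55, 20:15-21:00.
Bianca ∩ Keanu ∩ Zubin: 07:20-10:05, 15:20-16:15, 16:35-18:15.
Bianca ∩ Keanu ∩ Zubin ∩ Yuki: 07:20-10:05, 15:20-16:15, 16:45-18:15.
Bianca ∩ Keanu ∩ Zubin ∩ Yuki ∩ Clara: 07:25-10:05, 15:20-16:15, 16:45-18:15.
Bianca ∩ Keanu ∩ Zubin ∩ Yuki ∩ Clara ∩ Vera: 07:25-10:05, 15:20-16:15, 16:45-18:15.
The longest is 07:25-10:05 at 160 minutes.

160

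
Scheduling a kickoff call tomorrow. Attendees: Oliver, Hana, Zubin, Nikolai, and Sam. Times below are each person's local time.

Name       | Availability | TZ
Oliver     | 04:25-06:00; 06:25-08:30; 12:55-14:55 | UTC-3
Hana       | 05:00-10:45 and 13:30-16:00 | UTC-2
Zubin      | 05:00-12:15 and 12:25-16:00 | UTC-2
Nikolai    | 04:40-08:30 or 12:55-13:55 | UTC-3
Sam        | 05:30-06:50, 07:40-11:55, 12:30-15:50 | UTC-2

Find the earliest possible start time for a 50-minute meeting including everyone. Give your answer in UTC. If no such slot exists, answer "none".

07:40

Oliver in UTC: 07:25-09:00, 09:25-11:30, 15:55-17:55 (add 3h to convert from UTC-3).
Hana in UTC: 07:00-12:45, 15:30-18:00 (add 2h to convert from UTC-2).
Zubin in UTC: 07:00-14:15, 14:25-18:00 (add 2h to convert from UTC-2).
Nikolai in UTC: 07:40-11:30, 15:55-16:55 (add 3h to convert from UTC-3).
Sam in UTC: 07:30-08:50, 09:40-13:55, 14:30-17:50 (add 2h to convert from UTC-2).
Oliver ∩ Hana: 07:25-09:00, 09:25-11:30, 15:55-17:55.
Oliver ∩ Hana ∩ Zubin: 07:25-09:00, 09:25-11:30, 15:55-17:55.
Oliver ∩ Hana ∩ Zubin ∩ Nikolai: 07:40-09:00, 09:25-11:30, 15:55-16:55.
Oliver ∩ Hana ∩ Zubin ∩ Nikolai ∩ Sam: 07:40-08:50, 09:40-11:30, 15:55-16:55.
The first common window of at least 50 minutes is 07:40-08:50, so the earliest start is 07:40.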